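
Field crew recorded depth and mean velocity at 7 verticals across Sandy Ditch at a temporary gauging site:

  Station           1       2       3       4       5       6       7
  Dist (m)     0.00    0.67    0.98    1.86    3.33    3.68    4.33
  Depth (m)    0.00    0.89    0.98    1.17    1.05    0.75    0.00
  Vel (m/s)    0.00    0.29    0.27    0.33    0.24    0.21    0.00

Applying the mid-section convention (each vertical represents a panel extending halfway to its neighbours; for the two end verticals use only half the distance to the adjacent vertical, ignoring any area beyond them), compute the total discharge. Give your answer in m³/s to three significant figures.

w_2 = (0.98 − 0.00)/2 = 0.49 m; q_2 = 0.29 × 0.89 × 0.49 = 0.1265 m³/s
w_3 = (1.86 − 0.67)/2 = 0.595 m; q_3 = 0.27 × 0.98 × 0.595 = 0.1574 m³/s
w_4 = (3.33 − 0.98)/2 = 1.175 m; q_4 = 0.33 × 1.17 × 1.175 = 0.4537 m³/s
w_5 = (3.68 − 1.86)/2 = 0.91 m; q_5 = 0.24 × 1.05 × 0.91 = 0.2293 m³/s
w_6 = (4.33 − 3.33)/2 = 0.5 m; q_6 = 0.21 × 0.75 × 0.5 = 0.07875 m³/s
Stations 1, 7 contribute zero (depth or velocity is 0).
Q = Σ qᵢ = 1.046 m³/s

1.05 m³/s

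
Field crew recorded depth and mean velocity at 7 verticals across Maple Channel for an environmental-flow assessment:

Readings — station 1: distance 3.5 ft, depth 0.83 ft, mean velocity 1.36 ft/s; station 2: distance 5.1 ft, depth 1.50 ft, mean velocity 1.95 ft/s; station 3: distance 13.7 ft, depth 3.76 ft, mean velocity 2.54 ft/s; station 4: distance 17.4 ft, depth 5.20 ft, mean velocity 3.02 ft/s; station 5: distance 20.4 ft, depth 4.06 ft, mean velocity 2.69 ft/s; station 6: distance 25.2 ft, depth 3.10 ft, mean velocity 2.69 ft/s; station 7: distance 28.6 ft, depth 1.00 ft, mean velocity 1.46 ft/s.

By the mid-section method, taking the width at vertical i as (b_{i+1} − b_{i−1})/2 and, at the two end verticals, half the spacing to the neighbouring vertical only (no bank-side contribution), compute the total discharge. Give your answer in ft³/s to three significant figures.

206 ft³/s

w_1 = (5.1 − 3.5)/2 = 0.8 ft; q_1 = 1.36 × 0.83 × 0.8 = 0.9030 ft³/s
w_2 = (13.7 − 3.5)/2 = 5.1 ft; q_2 = 1.95 × 1.50 × 5.1 = 14.92 ft³/s
w_3 = (17.4 − 5.1)/2 = 6.15 ft; q_3 = 2.54 × 3.76 × 6.15 = 58.73 ft³/s
w_4 = (20.4 − 13.7)/2 = 3.35 ft; q_4 = 3.02 × 5.20 × 3.35 = 52.61 ft³/s
w_5 = (25.2 − 17.4)/2 = 3.9 ft; q_5 = 2.69 × 4.06 × 3.9 = 42.59 ft³/s
w_6 = (28.6 − 20.4)/2 = 4.1 ft; q_6 = 2.69 × 3.10 × 4.1 = 34.19 ft³/s
w_7 = (28.6 − 25.2)/2 = 1.7 ft; q_7 = 1.46 × 1.00 × 1.7 = 2.482 ft³/s
Q = Σ qᵢ = 206.4 ft³/s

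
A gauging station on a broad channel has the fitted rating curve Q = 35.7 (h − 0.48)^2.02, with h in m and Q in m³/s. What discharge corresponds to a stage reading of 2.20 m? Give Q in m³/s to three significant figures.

107 m³/s

Q = 35.7 × (2.20 − 0.48)^2.02 = 35.7 × 1.72^2.02 = 106.8 m³/s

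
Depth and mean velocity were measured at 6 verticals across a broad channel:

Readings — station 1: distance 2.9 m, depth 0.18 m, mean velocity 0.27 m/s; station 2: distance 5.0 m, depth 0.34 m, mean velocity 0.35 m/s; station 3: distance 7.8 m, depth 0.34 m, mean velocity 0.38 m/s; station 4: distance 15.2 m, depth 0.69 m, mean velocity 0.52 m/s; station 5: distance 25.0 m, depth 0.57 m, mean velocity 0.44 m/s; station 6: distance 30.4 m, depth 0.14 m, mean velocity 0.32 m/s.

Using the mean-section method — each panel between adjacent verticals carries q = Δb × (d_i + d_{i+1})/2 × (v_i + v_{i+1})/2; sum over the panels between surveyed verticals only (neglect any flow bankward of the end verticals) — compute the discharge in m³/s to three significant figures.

5.92 m³/s

Panel 1-2: Δb = 2.1 m, d̄ = (0.18+0.34)/2 = 0.26, v̄ = (0.27+0.35)/2 = 0.31 → q = 2.1×0.26×0.31 = 0.1693 m³/s
Panel 2-3: Δb = 2.8 m, d̄ = (0.34+0.34)/2 = 0.34, v̄ = (0.35+0.38)/2 = 0.365 → q = 2.8×0.34×0.365 = 0.3475 m³/s
Panel 3-4: Δb = 7.4 m, d̄ = (0.34+0.69)/2 = 0.515, v̄ = (0.38+0.52)/2 = 0.45 → q = 7.4×0.515×0.45 = 1.715 m³/s
Panel 4-5: Δb = 9.8 m, d̄ = (0.69+0.57)/2 = 0.63, v̄ = (0.52+0.44)/2 = 0.48 → q = 9.8×0.63×0.48 = 2.964 m³/s
Panel 5-6: Δb = 5.4 m, d̄ = (0.57+0.14)/2 = 0.355, v̄ = (0.44+0.32)/2 = 0.38 → q = 5.4×0.355×0.38 = 0.7285 m³/s
Q = Σ q = 5.924 m³/s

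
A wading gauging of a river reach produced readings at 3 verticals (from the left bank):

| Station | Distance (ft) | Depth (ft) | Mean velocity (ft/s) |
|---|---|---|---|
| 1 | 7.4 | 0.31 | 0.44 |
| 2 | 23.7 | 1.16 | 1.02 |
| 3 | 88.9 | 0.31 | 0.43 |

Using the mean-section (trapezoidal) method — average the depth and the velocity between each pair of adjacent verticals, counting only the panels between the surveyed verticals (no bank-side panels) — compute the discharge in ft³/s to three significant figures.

Panel 1-2: Δb = 16.3 ft, d̄ = (0.31+1.16)/2 = 0.735, v̄ = (0.44+1.02)/2 = 0.73 → q = 16.3×0.735×0.73 = 8.746 ft³/s
Panel 2-3: Δb = 65.2 ft, d̄ = (1.16+0.31)/2 = 0.735, v̄ = (1.02+0.43)/2 = 0.725 → q = 65.2×0.735×0.725 = 34.74 ft³/s
Q = Σ q = 43.49 ft³/s

43.5 ft³/s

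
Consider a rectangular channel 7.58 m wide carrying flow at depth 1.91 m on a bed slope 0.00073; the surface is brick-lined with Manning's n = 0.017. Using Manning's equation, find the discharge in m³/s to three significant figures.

A = b·y = 7.58 × 1.91 = 14.48 m²
P = b + 2y = 7.58 + 2×1.91 = 11.40 m
R = A/P = 14.48/11.40 = 1.270 m
Q = (1/n)·A·R^(2/3)·S^(1/2) = (1/0.017) × 14.48 × 1.270^(2/3) × 0.00073^(1/2) = 26.98 m³/s

27.0 m³/s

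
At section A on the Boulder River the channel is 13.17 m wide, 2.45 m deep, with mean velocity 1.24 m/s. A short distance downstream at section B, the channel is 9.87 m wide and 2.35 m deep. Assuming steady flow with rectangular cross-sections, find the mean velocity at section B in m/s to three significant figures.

1.72 m/s

Q = A₁V₁ = (13.17×2.45) × 1.24 = 40.01 m³/s
A₂ = 9.87 × 2.35 = 23.19 m²
V₂ = Q/A₂ = 40.01/23.19 = 1.725 m/s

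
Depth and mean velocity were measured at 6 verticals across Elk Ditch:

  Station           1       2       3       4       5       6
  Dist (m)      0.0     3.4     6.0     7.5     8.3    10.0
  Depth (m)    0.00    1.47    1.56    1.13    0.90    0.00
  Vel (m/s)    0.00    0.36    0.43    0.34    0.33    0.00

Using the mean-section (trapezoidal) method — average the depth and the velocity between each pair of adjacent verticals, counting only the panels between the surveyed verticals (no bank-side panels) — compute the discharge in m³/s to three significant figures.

Panel 1-2: Δb = 3.4 m, d̄ = (0.00+1.47)/2 = 0.735, v̄ = (0.00+0.36)/2 = 0.18 → q = 3.4×0.735×0.18 = 0.4498 m³/s
Panel 2-3: Δb = 2.6 m, d̄ = (1.47+1.56)/2 = 1.515, v̄ = (0.36+0.43)/2 = 0.395 → q = 2.6×1.515×0.395 = 1.556 m³/s
Panel 3-4: Δb = 1.5 m, d̄ = (1.56+1.13)/2 = 1.345, v̄ = (0.43+0.34)/2 = 0.385 → q = 1.5×1.345×0.385 = 0.7767 m³/s
Panel 4-5: Δb = 0.8 m, d̄ = (1.13+0.90)/2 = 1.015, v̄ = (0.34+0.33)/2 = 0.335 → q = 0.8×1.015×0.335 = 0.2720 m³/s
Panel 5-6: Δb = 1.7 m, d̄ = (0.90+0.00)/2 = 0.45, v̄ = (0.33+0.00)/2 = 0.165 → q = 1.7×0.45×0.165 = 0.1262 m³/s
Q = Σ q = 3.181 m³/s

3.18 m³/s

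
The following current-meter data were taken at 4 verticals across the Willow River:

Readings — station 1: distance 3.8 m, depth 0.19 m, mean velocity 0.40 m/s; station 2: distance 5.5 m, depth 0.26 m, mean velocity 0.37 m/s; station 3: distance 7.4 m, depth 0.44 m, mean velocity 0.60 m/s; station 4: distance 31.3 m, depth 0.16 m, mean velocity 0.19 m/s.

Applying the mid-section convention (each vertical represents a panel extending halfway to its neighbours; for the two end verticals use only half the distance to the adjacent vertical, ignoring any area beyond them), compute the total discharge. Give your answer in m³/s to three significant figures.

w_1 = (5.5 − 3.8)/2 = 0.85 m; q_1 = 0.40 × 0.19 × 0.85 = 0.06460 m³/s
w_2 = (7.4 − 3.8)/2 = 1.8 m; q_2 = 0.37 × 0.26 × 1.8 = 0.1732 m³/s
w_3 = (31.3 − 5.5)/2 = 12.9 m; q_3 = 0.60 × 0.44 × 12.9 = 3.406 m³/s
w_4 = (31.3 − 7.4)/2 = 11.95 m; q_4 = 0.19 × 0.16 × 11.95 = 0.3633 m³/s
Q = Σ qᵢ = 4.007 m³/s

4.01 m³/s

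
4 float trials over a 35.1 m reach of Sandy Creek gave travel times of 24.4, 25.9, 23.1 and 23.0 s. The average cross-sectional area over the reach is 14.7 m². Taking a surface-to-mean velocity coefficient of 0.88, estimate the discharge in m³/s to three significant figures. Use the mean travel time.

t̄ = (24.4 + 25.9 + 23.1 + 23.0) / 4 = 24.1 s
v_surface = L / t̄ = 35.1 / 24.1 = 1.456 m/s
v_mean = 0.88 × 1.456 = 1.282 m/s
Q = A × v_mean = 14.7 × 1.282 = 18.84 m³/s

18.8 m³/s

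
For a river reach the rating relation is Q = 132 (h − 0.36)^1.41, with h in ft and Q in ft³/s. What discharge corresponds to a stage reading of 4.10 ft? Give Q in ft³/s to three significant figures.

848 ft³/s

Q = 132 × (4.10 − 0.36)^1.41 = 132 × 3.74^1.41 = 847.9 ft³/s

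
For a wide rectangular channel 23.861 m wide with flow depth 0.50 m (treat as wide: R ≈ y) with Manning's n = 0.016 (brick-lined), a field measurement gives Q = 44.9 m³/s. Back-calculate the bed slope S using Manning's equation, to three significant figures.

0.00914

A = b·y = 23.861 × 0.50 = 11.93 m²
Wide channel: R ≈ y = 0.50 m
S = (Q·n / (1·A·R^(2/3)))² = (44.9×0.016 / (1×11.93×0.6300))² = 0.009137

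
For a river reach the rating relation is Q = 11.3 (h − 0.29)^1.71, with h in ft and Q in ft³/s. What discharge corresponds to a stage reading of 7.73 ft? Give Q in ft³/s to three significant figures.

350 ft³/s

Q = 11.3 × (7.73 − 0.29)^1.71 = 11.3 × 7.44^1.71 = 349.5 ft³/s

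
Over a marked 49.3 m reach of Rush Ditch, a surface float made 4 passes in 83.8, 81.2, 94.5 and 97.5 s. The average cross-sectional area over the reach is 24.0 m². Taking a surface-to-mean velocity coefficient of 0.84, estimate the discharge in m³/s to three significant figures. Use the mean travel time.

t̄ = (83.8 + 81.2 + 94.5 + 97.5) / 4 = 89.25 s
v_surface = L / t̄ = 49.3 / 89.25 = 0.5524 m/s
v_mean = 0.84 × 0.5524 = 0.4640 m/s
Q = A × v_mean = 24.0 × 0.4640 = 11.14 m³/s

11.1 m³/s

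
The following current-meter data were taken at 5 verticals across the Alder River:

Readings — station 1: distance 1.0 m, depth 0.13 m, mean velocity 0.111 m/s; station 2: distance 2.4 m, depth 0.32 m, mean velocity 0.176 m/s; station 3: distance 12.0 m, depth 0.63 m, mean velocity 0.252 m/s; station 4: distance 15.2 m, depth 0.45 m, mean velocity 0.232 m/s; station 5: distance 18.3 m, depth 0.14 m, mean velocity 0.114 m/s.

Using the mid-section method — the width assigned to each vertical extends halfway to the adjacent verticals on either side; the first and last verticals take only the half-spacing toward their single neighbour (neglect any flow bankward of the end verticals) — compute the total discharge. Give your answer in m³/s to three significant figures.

w_1 = (2.4 − 1.0)/2 = 0.7 m; q_1 = 0.111 × 0.13 × 0.7 = 0.01010 m³/s
w_2 = (12.0 − 1.0)/2 = 5.5 m; q_2 = 0.176 × 0.32 × 5.5 = 0.3098 m³/s
w_3 = (15.2 − 2.4)/2 = 6.4 m; q_3 = 0.252 × 0.63 × 6.4 = 1.016 m³/s
w_4 = (18.3 − 12.0)/2 = 3.15 m; q_4 = 0.232 × 0.45 × 3.15 = 0.3289 m³/s
w_5 = (18.3 − 15.2)/2 = 1.55 m; q_5 = 0.114 × 0.14 × 1.55 = 0.02474 m³/s
Q = Σ qᵢ = 1.690 m³/s

1.69 m³/s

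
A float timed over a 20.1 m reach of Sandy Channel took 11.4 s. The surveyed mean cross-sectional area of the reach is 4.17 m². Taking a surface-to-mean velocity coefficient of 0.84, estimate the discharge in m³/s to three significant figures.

6.18 m³/s

v_surface = L / t̄ = 20.1 / 11.4 = 1.763 m/s
v_mean = 0.84 × 1.763 = 1.481 m/s
Q = A × v_mean = 4.17 × 1.481 = 6.176 m³/s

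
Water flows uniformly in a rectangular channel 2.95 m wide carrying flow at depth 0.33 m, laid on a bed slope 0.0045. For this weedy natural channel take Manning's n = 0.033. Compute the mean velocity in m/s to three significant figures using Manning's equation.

0.848 m/s

A = b·y = 2.95 × 0.33 = 0.9735 m²
P = b + 2y = 2.95 + 2×0.33 = 3.610 m
R = A/P = 0.9735/3.610 = 0.2697 m
Q = (1/n)·A·R^(2/3)·S^(1/2) = (1/0.033) × 0.9735 × 0.2697^(2/3) × 0.0045^(1/2) = 0.8260 m³/s
V = Q/A = 0.8260/0.9735 = 0.8485 m/s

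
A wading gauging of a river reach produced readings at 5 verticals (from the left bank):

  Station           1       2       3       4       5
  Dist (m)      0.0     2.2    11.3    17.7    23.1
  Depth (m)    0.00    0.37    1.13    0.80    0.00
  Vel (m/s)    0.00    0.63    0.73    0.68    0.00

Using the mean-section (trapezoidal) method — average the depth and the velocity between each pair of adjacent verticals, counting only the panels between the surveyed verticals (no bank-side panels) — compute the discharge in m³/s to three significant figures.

Panel 1-2: Δb = 2.2 m, d̄ = (0.00+0.37)/2 = 0.185, v̄ = (0.00+0.63)/2 = 0.315 → q = 2.2×0.185×0.315 = 0.1282 m³/s
Panel 2-3: Δb = 9.1 m, d̄ = (0.37+1.13)/2 = 0.75, v̄ = (0.63+0.73)/2 = 0.68 → q = 9.1×0.75×0.68 = 4.641 m³/s
Panel 3-4: Δb = 6.4 m, d̄ = (1.13+0.80)/2 = 0.965, v̄ = (0.73+0.68)/2 = 0.705 → q = 6.4×0.965×0.705 = 4.354 m³/s
Panel 4-5: Δb = 5.4 m, d̄ = (0.80+0.00)/2 = 0.4, v̄ = (0.68+0.00)/2 = 0.34 → q = 5.4×0.4×0.34 = 0.7344 m³/s
Q = Σ q = 9.858 m³/s

9.86 m³/s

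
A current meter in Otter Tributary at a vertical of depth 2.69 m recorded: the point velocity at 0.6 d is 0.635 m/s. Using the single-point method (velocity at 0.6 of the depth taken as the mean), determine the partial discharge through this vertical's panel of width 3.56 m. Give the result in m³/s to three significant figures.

v̄ = v₀.₆ = 0.635 m/s
q = v̄ × d × w = 0.6350 × 2.69 × 3.56 = 6.081 m³/s

6.08 m³/s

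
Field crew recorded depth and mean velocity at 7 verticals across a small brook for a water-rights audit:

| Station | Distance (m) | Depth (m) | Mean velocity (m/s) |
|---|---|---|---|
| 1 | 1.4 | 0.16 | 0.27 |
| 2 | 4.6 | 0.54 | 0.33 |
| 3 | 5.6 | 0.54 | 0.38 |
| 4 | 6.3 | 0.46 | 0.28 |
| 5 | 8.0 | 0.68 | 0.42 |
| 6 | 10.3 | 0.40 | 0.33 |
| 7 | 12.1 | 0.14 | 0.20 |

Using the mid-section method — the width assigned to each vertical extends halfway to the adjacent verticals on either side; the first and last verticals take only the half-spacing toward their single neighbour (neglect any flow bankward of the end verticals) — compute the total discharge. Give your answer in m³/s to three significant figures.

1.64 m³/s

w_1 = (4.6 − 1.4)/2 = 1.6 m; q_1 = 0.27 × 0.16 × 1.6 = 0.06912 m³/s
w_2 = (5.6 − 1.4)/2 = 2.1 m; q_2 = 0.33 × 0.54 × 2.1 = 0.3742 m³/s
w_3 = (6.3 − 4.6)/2 = 0.85 m; q_3 = 0.38 × 0.54 × 0.85 = 0.1744 m³/s
w_4 = (8.0 − 5.6)/2 = 1.2 m; q_4 = 0.28 × 0.46 × 1.2 = 0.1546 m³/s
w_5 = (10.3 − 6.3)/2 = 2 m; q_5 = 0.42 × 0.68 × 2 = 0.5712 m³/s
w_6 = (12.1 − 8.0)/2 = 2.05 m; q_6 = 0.33 × 0.40 × 2.05 = 0.2706 m³/s
w_7 = (12.1 − 10.3)/2 = 0.9 m; q_7 = 0.20 × 0.14 × 0.9 = 0.02520 m³/s
Q = Σ qᵢ = 1.639 m³/s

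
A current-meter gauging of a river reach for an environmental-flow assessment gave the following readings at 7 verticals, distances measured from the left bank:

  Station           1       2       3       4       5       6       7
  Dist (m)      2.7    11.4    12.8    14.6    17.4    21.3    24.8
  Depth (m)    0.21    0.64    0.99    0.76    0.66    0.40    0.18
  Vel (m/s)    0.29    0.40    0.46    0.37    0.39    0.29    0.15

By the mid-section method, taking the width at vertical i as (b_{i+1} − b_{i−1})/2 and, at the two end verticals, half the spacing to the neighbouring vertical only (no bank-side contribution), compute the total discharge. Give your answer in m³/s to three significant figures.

w_1 = (11.4 − 2.7)/2 = 4.35 m; q_1 = 0.29 × 0.21 × 4.35 = 0.2649 m³/s
w_2 = (12.8 − 2.7)/2 = 5.05 m; q_2 = 0.40 × 0.64 × 5.05 = 1.293 m³/s
w_3 = (14.6 − 11.4)/2 = 1.6 m; q_3 = 0.46 × 0.99 × 1.6 = 0.7286 m³/s
w_4 = (17.4 − 12.8)/2 = 2.3 m; q_4 = 0.37 × 0.76 × 2.3 = 0.6468 m³/s
w_5 = (21.3 − 14.6)/2 = 3.35 m; q_5 = 0.39 × 0.66 × 3.35 = 0.8623 m³/s
w_6 = (24.8 − 17.4)/2 = 3.7 m; q_6 = 0.29 × 0.40 × 3.7 = 0.4292 m³/s
w_7 = (24.8 − 21.3)/2 = 1.75 m; q_7 = 0.15 × 0.18 × 1.75 = 0.04725 m³/s
Q = Σ qᵢ = 4.272 m³/s

4.27 m³/s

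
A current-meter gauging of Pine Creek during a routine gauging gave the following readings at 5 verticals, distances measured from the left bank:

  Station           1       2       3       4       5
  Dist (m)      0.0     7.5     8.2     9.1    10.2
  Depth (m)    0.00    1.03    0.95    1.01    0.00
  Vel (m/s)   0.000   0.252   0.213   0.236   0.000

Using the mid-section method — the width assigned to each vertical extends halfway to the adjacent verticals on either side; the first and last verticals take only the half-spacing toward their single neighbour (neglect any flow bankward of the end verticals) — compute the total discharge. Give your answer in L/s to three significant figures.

1460 L/s

w_2 = (8.2 − 0.0)/2 = 4.1 m; q_2 = 0.252 × 1.03 × 4.1 = 1.064 m³/s
w_3 = (9.1 − 7.5)/2 = 0.8 m; q_3 = 0.213 × 0.95 × 0.8 = 0.1619 m³/s
w_4 = (10.2 − 8.2)/2 = 1 m; q_4 = 0.236 × 1.01 × 1 = 0.2384 m³/s
Stations 1, 5 contribute zero (depth or velocity is 0).
Q = Σ qᵢ = 1.464 m³/s
= 1.464 × 1000 = 1464 L/s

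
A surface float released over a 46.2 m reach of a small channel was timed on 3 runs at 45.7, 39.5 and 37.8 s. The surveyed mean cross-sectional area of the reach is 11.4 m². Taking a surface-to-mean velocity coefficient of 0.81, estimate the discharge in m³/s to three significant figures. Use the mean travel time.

10.4 m³/s

t̄ = (45.7 + 39.5 + 37.8) / 3 = 41 s
v_surface = L / t̄ = 46.2 / 41 = 1.127 m/s
v_mean = 0.81 × 1.127 = 0.9127 m/s
Q = A × v_mean = 11.4 × 0.9127 = 10.41 m³/s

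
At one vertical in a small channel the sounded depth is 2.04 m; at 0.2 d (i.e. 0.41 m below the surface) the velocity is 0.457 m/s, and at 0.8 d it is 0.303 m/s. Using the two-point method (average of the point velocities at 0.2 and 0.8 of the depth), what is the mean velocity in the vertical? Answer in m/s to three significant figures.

v̄ = (0.457 + 0.303) / 2 = 0.3800 m/s

0.380 m/s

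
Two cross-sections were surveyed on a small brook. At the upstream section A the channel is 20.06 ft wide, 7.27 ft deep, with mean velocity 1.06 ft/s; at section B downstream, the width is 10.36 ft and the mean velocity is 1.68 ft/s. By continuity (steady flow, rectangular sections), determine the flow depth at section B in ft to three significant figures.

8.88 ft

Q = A₁V₁ = (20.06×7.27) × 1.06 = 154.6 ft³/s
d₂ = Q/(b₂ V₂) = 154.6/(10.36×1.68) = 8.882 ft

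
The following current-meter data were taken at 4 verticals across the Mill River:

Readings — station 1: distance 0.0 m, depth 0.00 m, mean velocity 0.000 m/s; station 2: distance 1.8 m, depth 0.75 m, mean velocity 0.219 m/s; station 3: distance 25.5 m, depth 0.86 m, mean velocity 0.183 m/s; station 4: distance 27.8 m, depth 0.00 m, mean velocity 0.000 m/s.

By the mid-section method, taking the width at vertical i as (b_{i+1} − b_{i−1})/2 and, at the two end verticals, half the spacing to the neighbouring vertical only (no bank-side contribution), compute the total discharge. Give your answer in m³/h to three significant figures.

14900 m³/h

w_2 = (25.5 − 0.0)/2 = 12.75 m; q_2 = 0.219 × 0.75 × 12.75 = 2.094 m³/s
w_3 = (27.8 − 1.8)/2 = 13 m; q_3 = 0.183 × 0.86 × 13 = 2.046 m³/s
Stations 1, 4 contribute zero (depth or velocity is 0).
Q = Σ qᵢ = 4.140 m³/s
= 4.140 × 3600 = 14900 m³/h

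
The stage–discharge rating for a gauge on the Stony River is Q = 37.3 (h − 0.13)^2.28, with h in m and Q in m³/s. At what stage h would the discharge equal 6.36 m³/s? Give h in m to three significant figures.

h − h₀ = (Q/C)^(1/b) = (6.36/37.3)^(1/2.28) = 0.4603 m
h = 0.13 + 0.4603 = 0.5903 m

0.590 m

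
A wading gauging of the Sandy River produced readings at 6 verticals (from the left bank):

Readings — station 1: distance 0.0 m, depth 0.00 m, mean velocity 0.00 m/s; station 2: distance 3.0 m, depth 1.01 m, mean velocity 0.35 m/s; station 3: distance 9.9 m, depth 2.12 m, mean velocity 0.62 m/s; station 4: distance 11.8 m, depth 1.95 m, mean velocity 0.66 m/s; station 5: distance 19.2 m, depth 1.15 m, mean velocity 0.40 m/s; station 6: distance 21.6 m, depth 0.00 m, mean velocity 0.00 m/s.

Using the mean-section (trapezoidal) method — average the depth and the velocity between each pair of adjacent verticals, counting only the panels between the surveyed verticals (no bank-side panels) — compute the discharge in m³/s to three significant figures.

Panel 1-2: Δb = 3 m, d̄ = (0.00+1.01)/2 = 0.505, v̄ = (0.00+0.35)/2 = 0.175 → q = 3×0.505×0.175 = 0.2651 m³/s
Panel 2-3: Δb = 6.9 m, d̄ = (1.01+2.12)/2 = 1.565, v̄ = (0.35+0.62)/2 = 0.485 → q = 6.9×1.565×0.485 = 5.237 m³/s
Panel 3-4: Δb = 1.9 m, d̄ = (2.12+1.95)/2 = 2.035, v̄ = (0.62+0.66)/2 = 0.64 → q = 1.9×2.035×0.64 = 2.475 m³/s
Panel 4-5: Δb = 7.4 m, d̄ = (1.95+1.15)/2 = 1.55, v̄ = (0.66+0.40)/2 = 0.53 → q = 7.4×1.55×0.53 = 6.079 m³/s
Panel 5-6: Δb = 2.4 m, d̄ = (1.15+0.00)/2 = 0.575, v̄ = (0.40+0.00)/2 = 0.2 → q = 2.4×0.575×0.2 = 0.2760 m³/s
Q = Σ q = 14.33 m³/s

14.3 m³/s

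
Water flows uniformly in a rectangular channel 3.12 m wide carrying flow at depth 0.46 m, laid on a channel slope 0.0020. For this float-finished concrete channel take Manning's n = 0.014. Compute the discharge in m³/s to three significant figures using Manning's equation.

A = b·y = 3.12 × 0.46 = 1.435 m²
P = b + 2y = 3.12 + 2×0.46 = 4.040 m
R = A/P = 1.435/4.040 = 0.3552 m
Q = (1/n)·A·R^(2/3)·S^(1/2) = (1/0.014) × 1.435 × 0.3552^(2/3) × 0.0020^(1/2) = 2.300 m³/s

2.30 m³/s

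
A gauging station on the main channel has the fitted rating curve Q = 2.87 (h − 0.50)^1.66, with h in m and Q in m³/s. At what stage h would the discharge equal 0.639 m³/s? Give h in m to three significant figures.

0.905 m

h − h₀ = (Q/C)^(1/b) = (0.639/2.87)^(1/1.66) = 0.4046 m
h = 0.50 + 0.4046 = 0.9046 m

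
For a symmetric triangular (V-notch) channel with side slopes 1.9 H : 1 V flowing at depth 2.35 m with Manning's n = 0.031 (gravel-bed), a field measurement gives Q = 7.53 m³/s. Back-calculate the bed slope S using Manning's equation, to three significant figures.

0.000470

A = z·y² = 1.9×2.35² = 10.49 m²
P = 2y√(1+z²) = 2×2.35×√(1+1.9²) = 10.09 m
R = A/P = 10.49/10.09 = 1.040 m
S = (Q·n / (1·A·R^(2/3)))² = (7.53×0.031 / (1×10.49×1.026))² = 0.0004698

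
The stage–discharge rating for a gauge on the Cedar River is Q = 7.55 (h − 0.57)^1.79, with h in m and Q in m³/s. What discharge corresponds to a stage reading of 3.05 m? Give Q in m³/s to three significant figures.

Q = 7.55 × (3.05 − 0.57)^1.79 = 7.55 × 2.48^1.79 = 38.37 m³/s

38.4 m³/s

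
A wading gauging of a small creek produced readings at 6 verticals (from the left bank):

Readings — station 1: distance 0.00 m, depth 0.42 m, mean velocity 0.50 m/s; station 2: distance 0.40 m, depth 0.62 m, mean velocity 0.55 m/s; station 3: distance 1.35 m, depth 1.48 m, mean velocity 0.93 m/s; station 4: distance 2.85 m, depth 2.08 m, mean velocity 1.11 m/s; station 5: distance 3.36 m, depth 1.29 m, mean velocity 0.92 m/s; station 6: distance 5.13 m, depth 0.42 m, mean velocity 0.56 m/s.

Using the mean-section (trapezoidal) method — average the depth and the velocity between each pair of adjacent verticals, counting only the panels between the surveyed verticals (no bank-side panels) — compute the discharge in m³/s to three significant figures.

Panel 1-2: Δb = 0.4 m, d̄ = (0.42+0.62)/2 = 0.52, v̄ = (0.50+0.55)/2 = 0.525 → q = 0.4×0.52×0.525 = 0.1092 m³/s
Panel 2-3: Δb = 0.95 m, d̄ = (0.62+1.48)/2 = 1.05, v̄ = (0.55+0.93)/2 = 0.74 → q = 0.95×1.05×0.74 = 0.7382 m³/s
Panel 3-4: Δb = 1.5 m, d̄ = (1.48+2.08)/2 = 1.78, v̄ = (0.93+1.11)/2 = 1.02 → q = 1.5×1.78×1.02 = 2.723 m³/s
Panel 4-5: Δb = 0.51 m, d̄ = (2.08+1.29)/2 = 1.685, v̄ = (1.11+0.92)/2 = 1.015 → q = 0.51×1.685×1.015 = 0.8722 m³/s
Panel 5-6: Δb = 1.77 m, d̄ = (1.29+0.42)/2 = 0.855, v̄ = (0.92+0.56)/2 = 0.74 → q = 1.77×0.855×0.74 = 1.120 m³/s
Q = Σ q = 5.563 m³/s

5.56 m³/s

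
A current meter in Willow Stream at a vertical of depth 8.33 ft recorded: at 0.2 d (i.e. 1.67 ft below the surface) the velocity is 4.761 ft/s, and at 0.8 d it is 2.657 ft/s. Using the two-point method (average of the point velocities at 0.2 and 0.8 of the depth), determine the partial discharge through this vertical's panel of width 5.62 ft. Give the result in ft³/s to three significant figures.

174 ft³/s

v̄ = (4.761 + 2.657) / 2 = 3.709 ft/s
q = v̄ × d × w = 3.709 × 8.33 × 5.62 = 173.6 ft³/s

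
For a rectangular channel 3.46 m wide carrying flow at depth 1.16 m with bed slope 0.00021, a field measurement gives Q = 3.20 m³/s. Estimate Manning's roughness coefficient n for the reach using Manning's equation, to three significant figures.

A = b·y = 3.46 × 1.16 = 4.014 m²
P = b + 2y = 3.46 + 2×1.16 = 5.780 m
R = A/P = 4.014/5.780 = 0.6944 m
n = (1/Q)·A·R^(2/3)·S^(1/2) = (1/3.20) × 4.014 × 0.7842 × 0.01449 = 0.01425

0.0143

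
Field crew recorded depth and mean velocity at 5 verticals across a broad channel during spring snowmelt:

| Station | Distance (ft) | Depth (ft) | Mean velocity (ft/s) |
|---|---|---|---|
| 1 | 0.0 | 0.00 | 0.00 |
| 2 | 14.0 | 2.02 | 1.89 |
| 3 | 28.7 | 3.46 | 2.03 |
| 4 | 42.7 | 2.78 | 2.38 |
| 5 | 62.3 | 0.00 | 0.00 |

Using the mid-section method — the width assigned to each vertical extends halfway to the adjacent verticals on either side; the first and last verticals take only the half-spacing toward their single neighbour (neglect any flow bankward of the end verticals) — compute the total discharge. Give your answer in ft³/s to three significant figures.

267 ft³/s

w_2 = (28.7 − 0.0)/2 = 14.35 ft; q_2 = 1.89 × 2.02 × 14.35 = 54.79 ft³/s
w_3 = (42.7 − 14.0)/2 = 14.35 ft; q_3 = 2.03 × 3.46 × 14.35 = 100.8 ft³/s
w_4 = (62.3 − 28.7)/2 = 16.8 ft; q_4 = 2.38 × 2.78 × 16.8 = 111.2 ft³/s
Stations 1, 5 contribute zero (depth or velocity is 0).
Q = Σ qᵢ = 266.7 ft³/s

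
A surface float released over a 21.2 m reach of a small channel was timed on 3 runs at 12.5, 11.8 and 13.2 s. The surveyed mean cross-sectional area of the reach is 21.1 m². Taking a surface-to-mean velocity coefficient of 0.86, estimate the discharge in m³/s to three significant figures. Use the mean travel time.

t̄ = (12.5 + 11.8 + 13.2) / 3 = 12.5 s
v_surface = L / t̄ = 21.2 / 12.5 = 1.696 m/s
v_mean = 0.86 × 1.696 = 1.459 m/s
Q = A × v_mean = 21.1 × 1.459 = 30.78 m³/s

30.8 m³/s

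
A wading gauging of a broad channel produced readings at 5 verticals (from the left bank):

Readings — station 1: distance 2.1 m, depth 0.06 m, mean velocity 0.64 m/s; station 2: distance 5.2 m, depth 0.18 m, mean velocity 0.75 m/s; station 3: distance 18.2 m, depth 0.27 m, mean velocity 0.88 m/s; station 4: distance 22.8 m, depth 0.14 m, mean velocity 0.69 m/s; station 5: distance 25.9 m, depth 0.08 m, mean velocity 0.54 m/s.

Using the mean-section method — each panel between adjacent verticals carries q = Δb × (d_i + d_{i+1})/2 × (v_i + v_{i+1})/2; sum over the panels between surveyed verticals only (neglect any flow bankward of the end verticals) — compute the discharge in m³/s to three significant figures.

Panel 1-2: Δb = 3.1 m, d̄ = (0.06+0.18)/2 = 0.12, v̄ = (0.64+0.75)/2 = 0.695 → q = 3.1×0.12×0.695 = 0.2585 m³/s
Panel 2-3: Δb = 13 m, d̄ = (0.18+0.27)/2 = 0.225, v̄ = (0.75+0.88)/2 = 0.815 → q = 13×0.225×0.815 = 2.384 m³/s
Panel 3-4: Δb = 4.6 m, d̄ = (0.27+0.14)/2 = 0.205, v̄ = (0.88+0.69)/2 = 0.785 → q = 4.6×0.205×0.785 = 0.7403 m³/s
Panel 4-5: Δb = 3.1 m, d̄ = (0.14+0.08)/2 = 0.11, v̄ = (0.69+0.54)/2 = 0.615 → q = 3.1×0.11×0.615 = 0.2097 m³/s
Q = Σ q = 3.592 m³/s

3.59 m³/s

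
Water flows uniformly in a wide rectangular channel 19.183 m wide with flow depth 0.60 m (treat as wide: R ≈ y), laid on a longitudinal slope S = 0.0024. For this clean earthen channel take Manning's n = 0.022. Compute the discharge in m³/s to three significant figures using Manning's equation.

18.2 m³/s

A = b·y = 19.183 × 0.60 = 11.51 m²
Wide channel: R ≈ y = 0.60 m
Q = (1/n)·A·R^(2/3)·S^(1/2) = (1/0.022) × 11.51 × 0.6000^(2/3) × 0.0024^(1/2) = 18.23 m³/s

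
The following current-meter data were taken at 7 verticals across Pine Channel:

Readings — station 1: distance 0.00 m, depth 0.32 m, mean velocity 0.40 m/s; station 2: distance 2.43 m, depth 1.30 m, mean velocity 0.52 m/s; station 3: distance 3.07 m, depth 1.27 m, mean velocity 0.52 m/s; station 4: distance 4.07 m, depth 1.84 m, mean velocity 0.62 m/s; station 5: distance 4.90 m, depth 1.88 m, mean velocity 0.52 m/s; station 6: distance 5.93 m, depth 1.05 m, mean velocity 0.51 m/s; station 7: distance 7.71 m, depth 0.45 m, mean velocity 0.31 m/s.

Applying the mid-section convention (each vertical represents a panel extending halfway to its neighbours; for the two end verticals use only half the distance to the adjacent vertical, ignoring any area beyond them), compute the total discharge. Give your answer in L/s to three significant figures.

w_1 = (2.43 − 0.00)/2 = 1.215 m; q_1 = 0.40 × 0.32 × 1.215 = 0.1555 m³/s
w_2 = (3.07 − 0.00)/2 = 1.535 m; q_2 = 0.52 × 1.30 × 1.535 = 1.038 m³/s
w_3 = (4.07 − 2.43)/2 = 0.82 m; q_3 = 0.52 × 1.27 × 0.82 = 0.5415 m³/s
w_4 = (4.90 − 3.07)/2 = 0.915 m; q_4 = 0.62 × 1.84 × 0.915 = 1.044 m³/s
w_5 = (5.93 − 4.07)/2 = 0.93 m; q_5 = 0.52 × 1.88 × 0.93 = 0.9092 m³/s
w_6 = (7.71 − 4.90)/2 = 1.405 m; q_6 = 0.51 × 1.05 × 1.405 = 0.7524 m³/s
w_7 = (7.71 − 5.93)/2 = 0.89 m; q_7 = 0.31 × 0.45 × 0.89 = 0.1242 m³/s
Q = Σ qᵢ = 4.564 m³/s
= 4.564 × 1000 = 4564 L/s

4560 L/s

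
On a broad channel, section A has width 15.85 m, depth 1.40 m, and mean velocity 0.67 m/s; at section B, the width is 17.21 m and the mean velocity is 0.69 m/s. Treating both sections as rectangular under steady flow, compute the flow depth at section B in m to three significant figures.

Q = A₁V₁ = (15.85×1.40) × 0.67 = 14.87 m³/s
d₂ = Q/(b₂ V₂) = 14.87/(17.21×0.69) = 1.252 m

1.25 m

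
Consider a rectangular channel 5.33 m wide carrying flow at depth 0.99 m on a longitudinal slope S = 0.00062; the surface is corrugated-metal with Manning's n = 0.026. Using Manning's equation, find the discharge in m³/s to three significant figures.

A = b·y = 5.33 × 0.99 = 5.277 m²
P = b + 2y = 5.33 + 2×0.99 = 7.310 m
R = A/P = 5.277/7.310 = 0.7218 m
Q = (1/n)·A·R^(2/3)·S^(1/2) = (1/0.026) × 5.277 × 0.7218^(2/3) × 0.00062^(1/2) = 4.066 m³/s

4.07 m³/s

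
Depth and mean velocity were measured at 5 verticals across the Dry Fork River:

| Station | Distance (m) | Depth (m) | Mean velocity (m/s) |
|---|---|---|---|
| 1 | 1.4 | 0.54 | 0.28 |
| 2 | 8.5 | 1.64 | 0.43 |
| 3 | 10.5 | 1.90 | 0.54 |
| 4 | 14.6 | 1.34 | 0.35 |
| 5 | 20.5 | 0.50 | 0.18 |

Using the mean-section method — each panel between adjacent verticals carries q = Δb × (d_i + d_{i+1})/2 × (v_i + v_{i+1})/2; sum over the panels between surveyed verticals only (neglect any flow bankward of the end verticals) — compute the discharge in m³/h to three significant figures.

Panel 1-2: Δb = 7.1 m, d̄ = (0.54+1.64)/2 = 1.09, v̄ = (0.28+0.43)/2 = 0.355 → q = 7.1×1.09×0.355 = 2.747 m³/s
Panel 2-3: Δb = 2 m, d̄ = (1.64+1.90)/2 = 1.77, v̄ = (0.43+0.54)/2 = 0.485 → q = 2×1.77×0.485 = 1.717 m³/s
Panel 3-4: Δb = 4.1 m, d̄ = (1.90+1.34)/2 = 1.62, v̄ = (0.54+0.35)/2 = 0.445 → q = 4.1×1.62×0.445 = 2.956 m³/s
Panel 4-5: Δb = 5.9 m, d̄ = (1.34+0.50)/2 = 0.92, v̄ = (0.35+0.18)/2 = 0.265 → q = 5.9×0.92×0.265 = 1.438 m³/s
Q = Σ q = 8.858 m³/s
= 8.858 × 3600 = 31890 m³/h

31900 m³/h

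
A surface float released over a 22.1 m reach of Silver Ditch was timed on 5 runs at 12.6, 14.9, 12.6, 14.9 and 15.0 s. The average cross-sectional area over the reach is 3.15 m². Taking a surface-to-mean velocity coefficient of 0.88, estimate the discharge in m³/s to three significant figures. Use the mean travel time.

t̄ = (12.6 + 14.9 + 12.6 + 14.9 + 15.0) / 5 = 14 s
v_surface = L / t̄ = 22.1 / 14 = 1.579 m/s
v_mean = 0.88 × 1.579 = 1.389 m/s
Q = A × v_mean = 3.15 × 1.389 = 4.376 m³/s

4.38 m³/s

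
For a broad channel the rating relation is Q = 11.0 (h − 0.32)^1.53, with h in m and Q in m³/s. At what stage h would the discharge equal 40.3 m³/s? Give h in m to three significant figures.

2.66 m

h − h₀ = (Q/C)^(1/b) = (40.3/11.0)^(1/1.53) = 2.337 m
h = 0.32 + 2.337 = 2.657 m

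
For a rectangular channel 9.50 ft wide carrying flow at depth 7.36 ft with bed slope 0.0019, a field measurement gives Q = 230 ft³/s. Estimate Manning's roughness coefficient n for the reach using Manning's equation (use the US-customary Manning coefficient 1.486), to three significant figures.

A = b·y = 9.50 × 7.36 = 69.92 ft²
P = b + 2y = 9.50 + 2×7.36 = 24.22 ft
R = A/P = 69.92/24.22 = 2.887 ft
n = (1.486/Q)·A·R^(2/3)·S^(1/2) = (1.486/230) × 69.92 × 2.027 × 0.04359 = 0.03992

0.0399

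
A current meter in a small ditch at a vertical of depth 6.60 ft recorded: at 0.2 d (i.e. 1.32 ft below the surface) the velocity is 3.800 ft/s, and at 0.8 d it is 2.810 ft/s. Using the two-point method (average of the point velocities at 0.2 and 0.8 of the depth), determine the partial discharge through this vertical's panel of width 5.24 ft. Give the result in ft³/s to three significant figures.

114 ft³/s

v̄ = (3.800 + 2.810) / 2 = 3.305 ft/s
q = v̄ × d × w = 3.305 × 6.60 × 5.24 = 114.3 ft³/s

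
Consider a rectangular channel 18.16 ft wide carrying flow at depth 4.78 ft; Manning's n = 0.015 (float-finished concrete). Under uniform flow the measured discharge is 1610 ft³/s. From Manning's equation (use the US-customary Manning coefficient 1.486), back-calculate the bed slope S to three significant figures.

A = b·y = 18.16 × 4.78 = 86.80 ft²
P = b + 2y = 18.16 + 2×4.78 = 27.72 ft
R = A/P = 86.80/27.72 = 3.131 ft
S = (Q·n / (1.486·A·R^(2/3)))² = (1610×0.015 / (1.486×86.80×2.140))² = 0.007651

0.00765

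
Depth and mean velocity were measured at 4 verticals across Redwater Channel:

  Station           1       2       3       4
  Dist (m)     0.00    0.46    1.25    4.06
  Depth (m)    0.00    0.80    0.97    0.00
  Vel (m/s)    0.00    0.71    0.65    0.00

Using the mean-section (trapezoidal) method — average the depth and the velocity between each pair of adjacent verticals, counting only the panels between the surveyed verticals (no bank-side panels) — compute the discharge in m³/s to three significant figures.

0.984 m³/s

Panel 1-2: Δb = 0.46 m, d̄ = (0.00+0.80)/2 = 0.4, v̄ = (0.00+0.71)/2 = 0.355 → q = 0.46×0.4×0.355 = 0.06532 m³/s
Panel 2-3: Δb = 0.79 m, d̄ = (0.80+0.97)/2 = 0.885, v̄ = (0.71+0.65)/2 = 0.68 → q = 0.79×0.885×0.68 = 0.4754 m³/s
Panel 3-4: Δb = 2.81 m, d̄ = (0.97+0.00)/2 = 0.485, v̄ = (0.65+0.00)/2 = 0.325 → q = 2.81×0.485×0.325 = 0.4429 m³/s
Q = Σ q = 0.9837 m³/s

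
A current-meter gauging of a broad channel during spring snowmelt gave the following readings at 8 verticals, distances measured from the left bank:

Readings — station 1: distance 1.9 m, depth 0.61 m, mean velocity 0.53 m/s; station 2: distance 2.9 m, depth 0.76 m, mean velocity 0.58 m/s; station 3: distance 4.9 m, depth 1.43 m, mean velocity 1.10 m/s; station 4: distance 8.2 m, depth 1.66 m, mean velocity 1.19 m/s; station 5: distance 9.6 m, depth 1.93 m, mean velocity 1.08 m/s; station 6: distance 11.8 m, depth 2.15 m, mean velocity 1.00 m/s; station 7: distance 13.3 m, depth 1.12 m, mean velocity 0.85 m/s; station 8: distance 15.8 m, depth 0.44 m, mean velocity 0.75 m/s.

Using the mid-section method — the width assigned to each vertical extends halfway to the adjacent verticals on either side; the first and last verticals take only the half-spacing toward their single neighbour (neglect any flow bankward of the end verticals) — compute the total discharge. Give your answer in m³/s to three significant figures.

19.7 m³/s

w_1 = (2.9 − 1.9)/2 = 0.5 m; q_1 = 0.53 × 0.61 × 0.5 = 0.1617 m³/s
w_2 = (4.9 − 1.9)/2 = 1.5 m; q_2 = 0.58 × 0.76 × 1.5 = 0.6612 m³/s
w_3 = (8.2 − 2.9)/2 = 2.65 m; q_3 = 1.10 × 1.43 × 2.65 = 4.168 m³/s
w_4 = (9.6 − 4.9)/2 = 2.35 m; q_4 = 1.19 × 1.66 × 2.35 = 4.642 m³/s
w_5 = (11.8 − 8.2)/2 = 1.8 m; q_5 = 1.08 × 1.93 × 1.8 = 3.752 m³/s
w_6 = (13.3 − 9.6)/2 = 1.85 m; q_6 = 1.00 × 2.15 × 1.85 = 3.978 m³/s
w_7 = (15.8 − 11.8)/2 = 2 m; q_7 = 0.85 × 1.12 × 2 = 1.904 m³/s
w_8 = (15.8 − 13.3)/2 = 1.25 m; q_8 = 0.75 × 0.44 × 1.25 = 0.4125 m³/s
Q = Σ qᵢ = 19.68 m³/s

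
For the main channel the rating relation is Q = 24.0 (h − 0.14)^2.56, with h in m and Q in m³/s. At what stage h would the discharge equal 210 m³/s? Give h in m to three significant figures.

h − h₀ = (Q/C)^(1/b) = (210/24.0)^(1/2.56) = 2.333 m
h = 0.14 + 2.333 = 2.473 m

2.47 m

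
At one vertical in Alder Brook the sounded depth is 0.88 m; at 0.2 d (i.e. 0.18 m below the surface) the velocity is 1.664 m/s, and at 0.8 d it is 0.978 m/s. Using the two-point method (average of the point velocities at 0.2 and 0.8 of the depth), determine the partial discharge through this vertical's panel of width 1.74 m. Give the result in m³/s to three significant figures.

v̄ = (1.664 + 0.978) / 2 = 1.321 m/s
q = v̄ × d × w = 1.321 × 0.88 × 1.74 = 2.023 m³/s

2.02 m³/s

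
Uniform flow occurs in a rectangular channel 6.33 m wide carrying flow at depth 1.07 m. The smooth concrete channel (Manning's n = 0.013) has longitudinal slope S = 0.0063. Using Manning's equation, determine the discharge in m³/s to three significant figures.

35.6 m³/s

A = b·y = 6.33 × 1.07 = 6.773 m²
P = b + 2y = 6.33 + 2×1.07 = 8.470 m
R = A/P = 6.773/8.470 = 0.7997 m
Q = (1/n)·A·R^(2/3)·S^(1/2) = (1/0.013) × 6.773 × 0.7997^(2/3) × 0.0063^(1/2) = 35.63 m³/s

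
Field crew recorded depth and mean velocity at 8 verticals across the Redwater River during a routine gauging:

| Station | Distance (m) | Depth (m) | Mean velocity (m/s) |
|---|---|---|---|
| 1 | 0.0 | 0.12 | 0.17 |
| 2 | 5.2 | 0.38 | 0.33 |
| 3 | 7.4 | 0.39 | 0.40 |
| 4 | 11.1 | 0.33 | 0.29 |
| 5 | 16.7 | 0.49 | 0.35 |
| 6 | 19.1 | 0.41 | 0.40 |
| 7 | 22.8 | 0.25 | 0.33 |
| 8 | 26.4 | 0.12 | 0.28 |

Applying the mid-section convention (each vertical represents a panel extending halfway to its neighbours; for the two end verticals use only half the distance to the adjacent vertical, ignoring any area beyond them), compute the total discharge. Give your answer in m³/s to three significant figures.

w_1 = (5.2 − 0.0)/2 = 2.6 m; q_1 = 0.17 × 0.12 × 2.6 = 0.05304 m³/s
w_2 = (7.4 − 0.0)/2 = 3.7 m; q_2 = 0.33 × 0.38 × 3.7 = 0.4640 m³/s
w_3 = (11.1 − 5.2)/2 = 2.95 m; q_3 = 0.40 × 0.39 × 2.95 = 0.4602 m³/s
w_4 = (16.7 − 7.4)/2 = 4.65 m; q_4 = 0.29 × 0.33 × 4.65 = 0.4450 m³/s
w_5 = (19.1 − 11.1)/2 = 4 m; q_5 = 0.35 × 0.49 × 4 = 0.6860 m³/s
w_6 = (22.8 − 16.7)/2 = 3.05 m; q_6 = 0.40 × 0.41 × 3.05 = 0.5002 m³/s
w_7 = (26.4 − 19.1)/2 = 3.65 m; q_7 = 0.33 × 0.25 × 3.65 = 0.3011 m³/s
w_8 = (26.4 − 22.8)/2 = 1.8 m; q_8 = 0.28 × 0.12 × 1.8 = 0.06048 m³/s
Q = Σ qᵢ = 2.970 m³/s

2.97 m³/s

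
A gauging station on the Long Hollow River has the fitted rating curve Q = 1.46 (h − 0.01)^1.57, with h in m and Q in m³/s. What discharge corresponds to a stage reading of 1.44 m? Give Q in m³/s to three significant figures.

2.56 m³/s

Q = 1.46 × (1.44 − 0.01)^1.57 = 1.46 × 1.43^1.57 = 2.560 m³/s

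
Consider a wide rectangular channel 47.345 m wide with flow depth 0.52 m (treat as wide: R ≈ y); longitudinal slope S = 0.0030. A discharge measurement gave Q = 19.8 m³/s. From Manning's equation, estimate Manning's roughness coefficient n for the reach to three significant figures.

0.0440

A = b·y = 47.345 × 0.52 = 24.62 m²
Wide channel: R ≈ y = 0.52 m
n = (1/Q)·A·R^(2/3)·S^(1/2) = (1/19.8) × 24.62 × 0.6466 × 0.05477 = 0.04404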